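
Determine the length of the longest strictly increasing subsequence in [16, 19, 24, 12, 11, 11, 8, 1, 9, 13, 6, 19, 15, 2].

Let dp[i] be the longest increasing subsequence ending at position i. Then dp = [1, 2, 3, 1, 1, 1, 1, 1, 2, 3, 2, 4, 4, 2].
The maximum is 4; one witness is 8, 9, 13, 19 at positions 7,9,10,12.

4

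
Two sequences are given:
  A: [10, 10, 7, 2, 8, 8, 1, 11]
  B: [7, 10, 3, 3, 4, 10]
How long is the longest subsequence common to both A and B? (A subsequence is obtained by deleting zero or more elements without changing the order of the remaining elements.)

Backtracking the LCS table gives one alignment: 10 (A1,B2) → 10 (A2,B6).
So the longest common subsequence has length 2.

2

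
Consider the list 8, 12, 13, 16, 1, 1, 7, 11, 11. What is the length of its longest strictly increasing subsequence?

One longest increasing subsequence is 8, 12, 13, 16 (positions 1,2,3,4), of length 4; no longer one exists.

4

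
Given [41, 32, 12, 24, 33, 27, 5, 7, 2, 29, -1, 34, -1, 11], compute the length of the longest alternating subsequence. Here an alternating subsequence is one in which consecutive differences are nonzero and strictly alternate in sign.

A longest alternating subsequence is 41, 12, 24, 5, 7, 2, 29, -1, 34, -1, 11 (positions 1,3,4,7,8,9,10,11,12,13,14); its 10 consecutive differences strictly alternate in sign, and length 11 is optimal.

11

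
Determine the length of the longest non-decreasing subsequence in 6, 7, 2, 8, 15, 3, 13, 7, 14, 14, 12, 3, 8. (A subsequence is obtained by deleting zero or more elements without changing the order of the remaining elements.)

6

Let dp[i] be the longest non-decreasing subsequence ending at position i. Then dp = [1, 2, 1, 3, 4, 2, 4, 3, 5, 6, 4, 3, 4].
The maximum is 6; one witness is 6, 7, 8, 13, 14, 14 at positions 1,2,4,7,9,10.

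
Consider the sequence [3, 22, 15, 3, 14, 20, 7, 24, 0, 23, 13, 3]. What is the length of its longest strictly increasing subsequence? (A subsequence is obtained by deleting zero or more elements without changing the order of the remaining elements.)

Let dp[i] be the longest increasing subsequence ending at position i. Then dp = [1, 2, 2, 1, 2, 3, 2, 4, 1, 4, 3, 2].
The maximum is 4; one witness is 3, 15, 20, 24 at positions 1,3,6,8.

4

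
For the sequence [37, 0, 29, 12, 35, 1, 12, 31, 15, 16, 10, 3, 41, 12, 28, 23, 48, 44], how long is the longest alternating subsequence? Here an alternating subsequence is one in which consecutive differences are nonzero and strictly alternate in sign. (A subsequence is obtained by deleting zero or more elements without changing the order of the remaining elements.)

16

Track the best alternating length ending on an up-step vs a down-step at each position: up/down = 1/1, 1/2, 3/2, 3/4, 5/2, 3/6, 7/6, 7/6, 7/8, 9/8, 7/10, 7/10, 11/1, 11/12, 13/12, 13/14, 15/1, 15/16.
The maximum over both is 16; one such subsequence is 37, 0, 29, 12, 35, 1, 31, 15, 16, 10, 41, 12, 28, 23, 48, 44.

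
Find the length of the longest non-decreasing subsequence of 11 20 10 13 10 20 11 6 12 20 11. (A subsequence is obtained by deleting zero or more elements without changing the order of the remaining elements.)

5

Scanning left to right, the best length ending at each element is: 11→1, 20→2, 10→1, 13→2, 10→2, 20→3, 11→3, 6→1, 12→4, 20→5, 11→4.
So the longest non-decreasing subsequence has length 5, e.g. 10, 10, 11, 12, 20.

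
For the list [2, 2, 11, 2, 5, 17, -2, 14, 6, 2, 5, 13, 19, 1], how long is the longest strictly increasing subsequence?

One longest increasing subsequence is 2, 5, 6, 13, 19 (positions 1,5,9,12,13), of length 5; no longer one exists.

5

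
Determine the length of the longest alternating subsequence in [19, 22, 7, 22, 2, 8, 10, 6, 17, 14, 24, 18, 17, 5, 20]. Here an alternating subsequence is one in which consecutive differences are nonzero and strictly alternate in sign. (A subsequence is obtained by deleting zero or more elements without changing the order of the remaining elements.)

A longest alternating subsequence is 19, 22, 7, 22, 2, 8, 6, 17, 14, 24, 18, 20 (positions 1,2,3,4,5,6,8,9,10,11,12,15); its 11 consecutive differences strictly alternate in sign, and length 12 is optimal.

12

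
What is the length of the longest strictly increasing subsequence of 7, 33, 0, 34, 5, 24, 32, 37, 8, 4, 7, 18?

Let dp[i] be the longest increasing subsequence ending at position i. Then dp = [1, 2, 1, 3, 2, 3, 4, 5, 3, 2, 3, 4].
The maximum is 5; one witness is 0, 5, 24, 32, 37 at positions 3,5,6,7,8.

5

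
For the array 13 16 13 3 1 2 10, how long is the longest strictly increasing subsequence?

Let dp[i] be the longest increasing subsequence ending at position i. Then dp = [1, 2, 1, 1, 1, 2, 3].
The maximum is 3; one witness is 1, 2, 10 at positions 5,6,7.

3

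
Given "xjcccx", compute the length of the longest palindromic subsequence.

One longest palindromic subsequence is xcccx (positions 1,3,4,5,6); it reads the same forward and backward, and the interval DP gives dp[1][6] = 5.

5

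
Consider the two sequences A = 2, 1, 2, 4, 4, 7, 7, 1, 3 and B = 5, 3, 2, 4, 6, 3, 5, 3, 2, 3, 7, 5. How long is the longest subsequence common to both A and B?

A longest common subsequence is 2, 2, 7 (length 3); the LCS DP confirms no longer common subsequence exists.

3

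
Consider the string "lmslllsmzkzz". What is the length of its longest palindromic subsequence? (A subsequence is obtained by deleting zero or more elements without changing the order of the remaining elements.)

7

Using dp[i][j] = 2 + dp[i+1][j−1] if the ends match, else max(dp[i+1][j], dp[i][j−1]):
dp[1][12] = 7. A witness is mslllsm at positions 2,3,4,5,6,7,8.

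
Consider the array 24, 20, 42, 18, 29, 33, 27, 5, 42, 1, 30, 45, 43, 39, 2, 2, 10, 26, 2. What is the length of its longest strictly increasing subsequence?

5

Let dp[i] be the longest increasing subsequence ending at position i. Then dp = [1, 1, 2, 1, 2, 3, 2, 1, 4, 1, 3, 5, 5, 4, 2, 2, 3, 4, 2].
The maximum is 5; one witness is 24, 29, 33, 42, 45 at positions 1,5,6,9,12.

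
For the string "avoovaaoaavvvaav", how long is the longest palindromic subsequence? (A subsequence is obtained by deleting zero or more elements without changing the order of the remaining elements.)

One longest palindromic subsequence is avvaaoaavva (positions 1,2,5,6,7,8,9,10,12,13,15); it reads the same forward and backward, and the interval DP gives dp[1][16] = 11.

11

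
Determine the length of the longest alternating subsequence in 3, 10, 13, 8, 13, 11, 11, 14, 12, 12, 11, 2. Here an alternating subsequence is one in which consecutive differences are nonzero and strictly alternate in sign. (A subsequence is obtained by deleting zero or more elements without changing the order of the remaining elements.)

A longest alternating subsequence is 3, 10, 8, 13, 11, 14, 12 (positions 1,2,4,5,6,8,9); its 6 consecutive differences strictly alternate in sign, and length 7 is optimal.

7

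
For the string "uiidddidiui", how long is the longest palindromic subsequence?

Using dp[i][j] = 2 + dp[i+1][j−1] if the ends match, else max(dp[i+1][j], dp[i][j−1]):
dp[1][11] = 9. A witness is uiidddiiu at positions 1,2,3,4,5,6,7,9,10.

9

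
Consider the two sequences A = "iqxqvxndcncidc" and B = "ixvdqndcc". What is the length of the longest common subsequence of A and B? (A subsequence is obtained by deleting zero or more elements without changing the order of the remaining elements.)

7

Backtracking the LCS table gives one alignment: i (A1,B1) → x (A3,B2) → q (A4,B5) → n (A7,B6) → d (A8,B7) → c (A11,B8) → c (A14,B9).
So the longest common subsequence has length 7.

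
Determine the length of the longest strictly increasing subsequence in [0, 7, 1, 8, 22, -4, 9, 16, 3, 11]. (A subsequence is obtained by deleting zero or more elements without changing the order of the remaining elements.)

5

Scanning left to right, the best length ending at each element is: 0→1, 7→2, 1→2, 8→3, 22→4, -4→1, 9→4, 16→5, 3→3, 11→5.
So the longest increasing subsequence has length 5, e.g. 0, 7, 8, 9, 16.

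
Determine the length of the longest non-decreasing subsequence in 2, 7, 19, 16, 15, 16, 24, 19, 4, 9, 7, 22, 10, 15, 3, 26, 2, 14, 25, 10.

Let dp[i] be the longest non-decreasing subsequence ending at position i. Then dp = [1, 2, 3, 3, 3, 4, 5, 5, 2, 3, 3, 6, 4, 5, 2, 7, 2, 5, 7, 5].
The maximum is 7; one witness is 2, 7, 16, 16, 19, 22, 26 at positions 1,2,4,6,8,12,16.

7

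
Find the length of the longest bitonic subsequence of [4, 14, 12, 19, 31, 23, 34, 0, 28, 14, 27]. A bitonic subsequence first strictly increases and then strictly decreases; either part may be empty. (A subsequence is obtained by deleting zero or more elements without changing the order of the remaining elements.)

One longest bitonic subsequence is 4, 14, 19, 31, 34, 28, 27 (positions 1,2,4,5,7,9,11): it rises to 34 then falls. Length 7 is optimal.

7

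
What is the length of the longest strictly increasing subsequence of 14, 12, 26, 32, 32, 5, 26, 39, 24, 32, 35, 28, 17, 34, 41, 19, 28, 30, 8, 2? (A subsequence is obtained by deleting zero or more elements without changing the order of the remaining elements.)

5

Scanning left to right, the best length ending at each element is: 14→1, 12→1, 26→2, 32→3, 32→3, 5→1, 26→2, 39→4, 24→2, 32→3, 35→4, 28→3, 17→2, 34→4, 41→5, 19→3, 28→4, 30→5, 8→2, 2→1.
So the longest increasing subsequence has length 5, e.g. 14, 26, 32, 39, 41.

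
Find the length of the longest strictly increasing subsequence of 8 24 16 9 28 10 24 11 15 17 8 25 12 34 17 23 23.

8

One longest increasing subsequence is 8, 9, 10, 11, 15, 17, 25, 34 (positions 1,4,6,8,9,10,12,14), of length 8; no longer one exists.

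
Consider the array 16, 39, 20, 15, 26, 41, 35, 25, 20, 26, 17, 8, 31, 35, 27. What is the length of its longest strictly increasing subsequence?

One longest increasing subsequence is 16, 20, 25, 26, 31, 35 (positions 1,3,8,10,13,14), of length 6; no longer one exists.

6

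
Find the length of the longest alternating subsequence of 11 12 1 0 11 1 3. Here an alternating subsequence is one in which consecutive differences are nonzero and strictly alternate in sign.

6

Track the best alternating length ending on an up-step vs a down-step at each position: up/down = 1/1, 2/1, 1/3, 1/3, 4/3, 4/5, 6/5.
The maximum over both is 6; one such subsequence is 11, 12, 1, 11, 1, 3.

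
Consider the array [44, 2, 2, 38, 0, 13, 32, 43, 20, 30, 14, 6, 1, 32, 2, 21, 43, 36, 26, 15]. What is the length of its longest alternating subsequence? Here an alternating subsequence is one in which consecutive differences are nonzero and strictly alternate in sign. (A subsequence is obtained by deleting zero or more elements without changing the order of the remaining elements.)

12

Track the best alternating length ending on an up-step vs a down-step at each position: up/down = 1/1, 1/2, 1/2, 3/2, 1/4, 5/4, 5/4, 5/2, 5/6, 7/6, 5/8, 5/8, 5/8, 9/6, 9/10, 11/10, 11/2, 11/12, 11/12, 11/12.
The maximum over both is 12; one such subsequence is 44, 2, 38, 0, 32, 20, 30, 14, 32, 2, 43, 36.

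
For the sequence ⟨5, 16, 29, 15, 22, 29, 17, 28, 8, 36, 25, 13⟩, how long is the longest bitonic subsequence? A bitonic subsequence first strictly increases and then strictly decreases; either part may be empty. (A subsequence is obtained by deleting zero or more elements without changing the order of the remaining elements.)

7

Let inc[i] be the LIS ending at i and dec[i] the longest strictly decreasing subsequence starting at i. inc = [1, 2, 3, 2, 3, 4, 3, 4, 2, 5, 4, 3], dec = [1, 3, 4, 2, 3, 4, 2, 3, 1, 3, 2, 1].
max_i inc[i]+dec[i]−1 = 7, with one witness 5, 16, 22, 29, 28, 25, 13.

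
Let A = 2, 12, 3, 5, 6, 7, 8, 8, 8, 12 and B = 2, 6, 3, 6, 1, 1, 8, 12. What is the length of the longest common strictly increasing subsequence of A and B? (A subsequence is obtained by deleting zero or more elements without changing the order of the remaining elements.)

For each value that appears in both, track the longest common increasing run ending there.
The best achievable length is 5; one witness is 2, 3, 6, 8, 12 (A-positions 1,3,5,7,10, B-positions 1,3,4,7,8).

5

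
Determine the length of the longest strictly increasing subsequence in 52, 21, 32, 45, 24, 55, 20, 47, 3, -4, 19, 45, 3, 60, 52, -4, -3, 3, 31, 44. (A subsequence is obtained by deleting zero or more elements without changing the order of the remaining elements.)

One longest increasing subsequence is 21, 32, 45, 55, 60 (positions 2,3,4,6,14), of length 5; no longer one exists.

5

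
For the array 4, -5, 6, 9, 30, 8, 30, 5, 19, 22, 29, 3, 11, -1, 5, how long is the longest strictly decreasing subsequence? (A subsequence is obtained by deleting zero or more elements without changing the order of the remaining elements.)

5

Scanning left to right, the best length ending at each element is: 4→1, -5→2, 6→1, 9→1, 30→1, 8→2, 30→1, 5→3, 19→2, 22→2, 29→2, 3→4, 11→3, -1→5, 5→4.
So the longest decreasing subsequence has length 5, e.g. 9, 8, 5, 3, -1.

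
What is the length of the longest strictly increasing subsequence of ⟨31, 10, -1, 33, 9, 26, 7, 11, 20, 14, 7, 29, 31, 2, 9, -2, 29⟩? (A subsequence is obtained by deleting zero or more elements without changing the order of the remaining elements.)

One longest increasing subsequence is -1, 9, 11, 20, 29, 31 (positions 3,5,8,9,12,13), of length 6; no longer one exists.

6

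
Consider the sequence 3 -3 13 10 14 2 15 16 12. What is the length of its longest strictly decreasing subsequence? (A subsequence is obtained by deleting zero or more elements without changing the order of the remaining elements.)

3

Scanning left to right, the best length ending at each element is: 3→1, -3→2, 13→1, 10→2, 14→1, 2→3, 15→1, 16→1, 12→2.
So the longest decreasing subsequence has length 3, e.g. 13, 10, 2.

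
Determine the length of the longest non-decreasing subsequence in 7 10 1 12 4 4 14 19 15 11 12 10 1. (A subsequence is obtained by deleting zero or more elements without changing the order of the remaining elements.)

One longest non-decreasing subsequence is 7, 10, 12, 14, 19 (positions 1,2,4,7,8), of length 5; no longer one exists.

5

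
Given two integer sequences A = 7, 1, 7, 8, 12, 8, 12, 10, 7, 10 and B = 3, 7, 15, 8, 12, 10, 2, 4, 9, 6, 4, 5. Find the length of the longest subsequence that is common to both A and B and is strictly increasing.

A longest common strictly increasing subsequence is 7, 8, 12 (length 3); it appears in order in both A and B, and no longer such subsequence exists.

3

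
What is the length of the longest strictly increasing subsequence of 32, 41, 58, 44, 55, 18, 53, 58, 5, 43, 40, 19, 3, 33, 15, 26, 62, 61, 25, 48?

One longest increasing subsequence is 32, 41, 44, 55, 58, 62 (positions 1,2,4,5,8,17), of length 6; no longer one exists.

6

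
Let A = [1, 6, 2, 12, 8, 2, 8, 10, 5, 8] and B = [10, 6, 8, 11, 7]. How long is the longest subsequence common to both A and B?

A longest common subsequence is 6, 8 (length 2); the LCS DP confirms no longer common subsequence exists.

2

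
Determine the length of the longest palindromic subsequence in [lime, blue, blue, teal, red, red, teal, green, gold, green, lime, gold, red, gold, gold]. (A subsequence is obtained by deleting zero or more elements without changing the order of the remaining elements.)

6

One longest palindromic subsequence is lime teal red red teal lime (positions 1,4,5,6,7,11); it reads the same forward and backward, and the interval DP gives dp[1][15] = 6.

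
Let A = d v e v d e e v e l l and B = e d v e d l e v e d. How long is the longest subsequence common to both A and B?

Backtracking the LCS table gives one alignment: d (A1,B2) → v (A2,B3) → e (A3,B4) → d (A5,B5) → e (A7,B7) → v (A8,B8) → e (A9,B9).
So the longest common subsequence has length 7.

7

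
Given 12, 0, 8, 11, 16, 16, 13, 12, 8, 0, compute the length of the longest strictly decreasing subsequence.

Let dp[i] be the longest decreasing subsequence ending at position i. Then dp = [1, 2, 2, 2, 1, 1, 2, 3, 4, 5].
The maximum is 5; one witness is 16, 13, 12, 8, 0 at positions 5,7,8,9,10.

5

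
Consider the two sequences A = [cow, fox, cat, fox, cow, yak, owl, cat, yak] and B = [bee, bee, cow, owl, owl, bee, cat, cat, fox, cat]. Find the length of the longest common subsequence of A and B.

Backtracking the LCS table gives one alignment: cow (A1,B3) → cat (A3,B8) → fox (A4,B9) → cat (A8,B10).
So the longest common subsequence has length 4.

4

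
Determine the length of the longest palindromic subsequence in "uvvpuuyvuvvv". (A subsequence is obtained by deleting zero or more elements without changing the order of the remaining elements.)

One longest palindromic subsequence is vvvuvvv (positions 2,3,8,9,10,11,12); it reads the same forward and backward, and the interval DP gives dp[1][12] = 7.

7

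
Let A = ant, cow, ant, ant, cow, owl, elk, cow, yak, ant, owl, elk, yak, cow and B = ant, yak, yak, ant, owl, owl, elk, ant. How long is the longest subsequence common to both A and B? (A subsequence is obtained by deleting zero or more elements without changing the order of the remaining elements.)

5

Backtracking the LCS table gives one alignment: ant (A1,B1) → ant (A3,B4) → owl (A6,B6) → elk (A7,B7) → ant (A10,B8).
So the longest common subsequence has length 5.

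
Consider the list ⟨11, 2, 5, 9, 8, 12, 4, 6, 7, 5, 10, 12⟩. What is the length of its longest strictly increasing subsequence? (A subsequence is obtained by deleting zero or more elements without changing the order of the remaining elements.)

6

Let dp[i] be the longest increasing subsequence ending at position i. Then dp = [1, 1, 2, 3, 3, 4, 2, 3, 4, 3, 5, 6].
The maximum is 6; one witness is 2, 5, 6, 7, 10, 12 at positions 2,3,8,9,11,12.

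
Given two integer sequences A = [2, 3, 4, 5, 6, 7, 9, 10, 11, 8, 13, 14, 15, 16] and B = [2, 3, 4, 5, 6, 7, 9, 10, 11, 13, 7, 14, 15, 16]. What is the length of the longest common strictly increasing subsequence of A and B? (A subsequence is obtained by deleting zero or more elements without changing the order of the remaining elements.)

A longest common strictly increasing subsequence is 2, 3, 4, 5, 6, 7, 9, 10, 11, 13, 14, 15, 16 (length 13); it appears in order in both A and B, and no longer such subsequence exists.

13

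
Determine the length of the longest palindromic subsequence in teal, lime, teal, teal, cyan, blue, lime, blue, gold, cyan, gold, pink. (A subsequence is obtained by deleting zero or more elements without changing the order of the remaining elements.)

Using dp[i][j] = 2 + dp[i+1][j−1] if the ends match, else max(dp[i+1][j], dp[i][j−1]):
dp[1][12] = 5. A witness is cyan blue lime blue cyan at positions 5,6,7,8,10.

5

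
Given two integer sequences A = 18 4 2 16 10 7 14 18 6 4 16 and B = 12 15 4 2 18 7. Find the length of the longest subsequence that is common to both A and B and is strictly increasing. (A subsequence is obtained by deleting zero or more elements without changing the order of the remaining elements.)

A longest common strictly increasing subsequence is 4, 18 (length 2); it appears in order in both A and B, and no longer such subsequence exists.

2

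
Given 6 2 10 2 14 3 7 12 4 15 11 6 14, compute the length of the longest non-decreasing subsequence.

6

Scanning left to right, the best length ending at each element is: 6→1, 2→1, 10→2, 2→2, 14→3, 3→3, 7→4, 12→5, 4→4, 15→6, 11→5, 6→5, 14→6.
So the longest non-decreasing subsequence has length 6, e.g. 2, 2, 3, 7, 12, 15.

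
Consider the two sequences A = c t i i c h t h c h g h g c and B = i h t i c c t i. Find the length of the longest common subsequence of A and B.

A longest common subsequence is ihtcc (length 5); the LCS DP confirms no longer common subsequence exists.

5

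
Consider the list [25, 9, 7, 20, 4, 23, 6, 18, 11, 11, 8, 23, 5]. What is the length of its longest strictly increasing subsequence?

Scanning left to right, the best length ending at each element is: 25→1, 9→1, 7→1, 20→2, 4→1, 23→3, 6→2, 18→3, 11→3, 11→3, 8→3, 23→4, 5→2.
So the longest increasing subsequence has length 4, e.g. 4, 6, 18, 23.

4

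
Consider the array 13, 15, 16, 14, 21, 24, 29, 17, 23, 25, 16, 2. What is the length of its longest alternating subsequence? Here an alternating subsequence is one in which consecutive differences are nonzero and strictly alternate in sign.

Track the best alternating length ending on an up-step vs a down-step at each position: up/down = 1/1, 2/1, 2/1, 2/3, 4/1, 4/1, 4/1, 4/5, 6/5, 6/5, 4/7, 1/7.
The maximum over both is 7; one such subsequence is 13, 15, 14, 21, 17, 23, 16.

7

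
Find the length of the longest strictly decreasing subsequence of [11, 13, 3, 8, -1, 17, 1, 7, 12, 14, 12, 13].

Scanning left to right, the best length ending at each element is: 11→1, 13→1, 3→2, 8→2, -1→3, 17→1, 1→3, 7→3, 12→2, 14→2, 12→3, 13→3.
So the longest decreasing subsequence has length 3, e.g. 11, 3, -1.

3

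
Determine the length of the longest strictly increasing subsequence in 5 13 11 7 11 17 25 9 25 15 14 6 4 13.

5

One longest increasing subsequence is 5, 7, 11, 17, 25 (positions 1,4,5,6,7), of length 5; no longer one exists.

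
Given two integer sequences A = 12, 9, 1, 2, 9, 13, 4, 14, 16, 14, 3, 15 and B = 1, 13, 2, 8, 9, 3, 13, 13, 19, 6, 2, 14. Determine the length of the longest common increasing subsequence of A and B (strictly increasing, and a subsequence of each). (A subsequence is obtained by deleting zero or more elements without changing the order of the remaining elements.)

For each value that appears in both, track the longest common increasing run ending there.
The best achievable length is 5; one witness is 1, 2, 9, 13, 14 (A-positions 3,4,5,6,8, B-positions 1,3,5,7,12).

5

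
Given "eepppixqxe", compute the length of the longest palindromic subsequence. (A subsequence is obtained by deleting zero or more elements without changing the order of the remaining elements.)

5

One longest palindromic subsequence is exqxe (positions 1,7,8,9,10); it reads the same forward and backward, and the interval DP gives dp[1][10] = 5.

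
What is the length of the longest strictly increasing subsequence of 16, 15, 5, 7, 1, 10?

3

One longest increasing subsequence is 5, 7, 10 (positions 3,4,6), of length 3; no longer one exists.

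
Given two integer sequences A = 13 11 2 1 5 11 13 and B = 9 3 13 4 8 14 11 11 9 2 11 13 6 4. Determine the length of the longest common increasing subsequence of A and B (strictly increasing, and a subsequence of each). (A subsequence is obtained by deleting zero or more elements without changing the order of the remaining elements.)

A longest common strictly increasing subsequence is 2, 11, 13 (length 3); it appears in order in both A and B, and no longer such subsequence exists.

3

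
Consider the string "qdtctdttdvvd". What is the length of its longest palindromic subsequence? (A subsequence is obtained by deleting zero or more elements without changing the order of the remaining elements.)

Using dp[i][j] = 2 + dp[i+1][j−1] if the ends match, else max(dp[i+1][j], dp[i][j−1]):
dp[1][12] = 7. A witness is dttdttd at positions 2,3,5,6,7,8,12.

7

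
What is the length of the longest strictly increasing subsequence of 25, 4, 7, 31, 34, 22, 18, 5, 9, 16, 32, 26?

Let dp[i] be the longest increasing subsequence ending at position i. Then dp = [1, 1, 2, 3, 4, 3, 3, 2, 3, 4, 5, 5].
The maximum is 5; one witness is 4, 7, 9, 16, 32 at positions 2,3,9,10,11.

5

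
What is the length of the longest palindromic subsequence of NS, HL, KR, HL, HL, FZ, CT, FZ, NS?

One longest palindromic subsequence is NS FZ CT FZ NS (positions 1,6,7,8,9); it reads the same forward and backward, and the interval DP gives dp[1][9] = 5.

5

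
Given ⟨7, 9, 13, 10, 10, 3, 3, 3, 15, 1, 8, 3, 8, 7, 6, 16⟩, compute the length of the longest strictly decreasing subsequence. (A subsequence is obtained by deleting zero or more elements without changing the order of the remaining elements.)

One longest decreasing subsequence is 13, 10, 8, 7, 6 (positions 3,4,11,14,15), of length 5; no longer one exists.

5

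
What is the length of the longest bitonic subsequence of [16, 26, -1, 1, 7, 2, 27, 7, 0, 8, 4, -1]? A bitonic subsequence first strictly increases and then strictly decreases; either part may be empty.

One longest bitonic subsequence is -1, 1, 7, 27, 8, 4, -1 (positions 3,4,5,7,10,11,12): it rises to 27 then falls. Length 7 is optimal.

7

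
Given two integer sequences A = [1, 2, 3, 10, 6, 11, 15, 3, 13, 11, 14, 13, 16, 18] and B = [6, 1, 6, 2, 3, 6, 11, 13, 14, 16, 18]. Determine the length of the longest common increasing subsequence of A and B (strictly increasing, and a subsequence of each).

For each value that appears in both, track the longest common increasing run ending there.
The best achievable length is 9; one witness is 1, 2, 3, 6, 11, 13, 14, 16, 18 (A-positions 1,2,3,5,6,9,11,13,14, B-positions 2,4,5,6,7,8,9,10,11).

9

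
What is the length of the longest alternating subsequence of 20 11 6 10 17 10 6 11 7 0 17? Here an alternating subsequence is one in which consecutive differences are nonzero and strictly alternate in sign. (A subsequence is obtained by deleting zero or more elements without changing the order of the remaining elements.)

A longest alternating subsequence is 20, 11, 17, 10, 11, 7, 17 (positions 1,2,5,6,8,9,11); its 6 consecutive differences strictly alternate in sign, and length 7 is optimal.

7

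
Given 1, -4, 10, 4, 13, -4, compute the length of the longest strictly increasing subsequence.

Scanning left to right, the best length ending at each element is: 1→1, -4→1, 10→2, 4→2, 13→3, -4→1.
So the longest increasing subsequence has length 3, e.g. 1, 10, 13.

3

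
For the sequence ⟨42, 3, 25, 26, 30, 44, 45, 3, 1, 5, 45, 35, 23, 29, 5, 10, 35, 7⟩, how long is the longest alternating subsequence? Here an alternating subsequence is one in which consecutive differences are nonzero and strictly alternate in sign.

Track the best alternating length ending on an up-step vs a down-step at each position: up/down = 1/1, 1/2, 3/2, 3/2, 3/2, 3/1, 3/1, 1/4, 1/4, 5/4, 5/1, 5/6, 5/6, 7/6, 5/8, 9/8, 9/6, 9/10.
The maximum over both is 10; one such subsequence is 42, 3, 25, 3, 45, 23, 29, 5, 10, 7.

10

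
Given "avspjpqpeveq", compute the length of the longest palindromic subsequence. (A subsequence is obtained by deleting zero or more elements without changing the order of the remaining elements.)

5

One longest palindromic subsequence is qeveq (positions 7,9,10,11,12); it reads the same forward and backward, and the interval DP gives dp[1][12] = 5.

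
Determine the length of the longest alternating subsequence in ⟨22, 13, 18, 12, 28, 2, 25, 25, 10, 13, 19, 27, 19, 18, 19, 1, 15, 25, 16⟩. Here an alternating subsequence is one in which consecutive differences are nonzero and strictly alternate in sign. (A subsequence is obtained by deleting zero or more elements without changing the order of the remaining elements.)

A longest alternating subsequence is 22, 13, 18, 12, 28, 2, 25, 10, 19, 18, 19, 1, 25, 16 (positions 1,2,3,4,5,6,7,9,11,14,15,16,18,19); its 13 consecutive differences strictly alternate in sign, and length 14 is optimal.

14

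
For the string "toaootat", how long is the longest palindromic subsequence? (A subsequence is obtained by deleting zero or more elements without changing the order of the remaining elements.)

One longest palindromic subsequence is taooat (positions 1,3,4,5,7,8); it reads the same forward and backward, and the interval DP gives dp[1][8] = 6.

6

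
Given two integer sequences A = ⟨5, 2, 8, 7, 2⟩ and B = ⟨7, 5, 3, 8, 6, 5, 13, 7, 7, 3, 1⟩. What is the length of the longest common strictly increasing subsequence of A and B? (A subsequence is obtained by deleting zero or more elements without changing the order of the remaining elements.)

For each value that appears in both, track the longest common increasing run ending there.
The best achievable length is 2; one witness is 5, 8 (A-positions 1,3, B-positions 2,4).

2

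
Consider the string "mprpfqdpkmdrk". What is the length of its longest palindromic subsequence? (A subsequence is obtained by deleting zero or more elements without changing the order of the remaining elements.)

5

One longest palindromic subsequence is rdmdr (positions 3,7,10,11,12); it reads the same forward and backward, and the interval DP gives dp[1][13] = 5.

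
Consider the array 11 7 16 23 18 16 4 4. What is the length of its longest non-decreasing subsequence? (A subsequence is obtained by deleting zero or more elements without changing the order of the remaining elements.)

One longest non-decreasing subsequence is 11, 16, 23 (positions 1,3,4), of length 3; no longer one exists.

3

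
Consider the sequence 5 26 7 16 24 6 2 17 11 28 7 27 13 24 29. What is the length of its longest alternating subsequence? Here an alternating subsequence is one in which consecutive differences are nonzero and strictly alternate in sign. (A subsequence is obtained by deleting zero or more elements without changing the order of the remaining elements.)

Track the best alternating length ending on an up-step vs a down-step at each position: up/down = 1/1, 2/1, 2/3, 4/3, 4/3, 2/5, 1/5, 6/5, 6/7, 8/1, 6/9, 10/9, 10/11, 12/11, 12/1.
The maximum over both is 12; one such subsequence is 5, 26, 7, 16, 6, 17, 11, 28, 7, 27, 13, 24.

12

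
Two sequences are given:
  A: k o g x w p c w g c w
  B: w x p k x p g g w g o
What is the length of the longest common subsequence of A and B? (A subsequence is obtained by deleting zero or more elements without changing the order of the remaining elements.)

5

A longest common subsequence is kxpwg (length 5); the LCS DP confirms no longer common subsequence exists.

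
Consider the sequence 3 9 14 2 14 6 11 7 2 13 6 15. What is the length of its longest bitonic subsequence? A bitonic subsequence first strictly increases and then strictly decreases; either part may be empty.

Let inc[i] be the LIS ending at i and dec[i] the longest strictly decreasing subsequence starting at i. inc = [1, 2, 3, 1, 3, 2, 3, 3, 1, 4, 2, 5], dec = [2, 3, 4, 1, 4, 2, 3, 2, 1, 2, 1, 1].
max_i inc[i]+dec[i]−1 = 6, with one witness 3, 9, 14, 11, 7, 6.

6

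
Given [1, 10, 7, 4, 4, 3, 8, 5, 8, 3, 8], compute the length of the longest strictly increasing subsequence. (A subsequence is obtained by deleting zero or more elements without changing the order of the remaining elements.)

Scanning left to right, the best length ending at each element is: 1→1, 10→2, 7→2, 4→2, 4→2, 3→2, 8→3, 5→3, 8→4, 3→2, 8→4.
So the longest increasing subsequence has length 4, e.g. 1, 4, 5, 8.

4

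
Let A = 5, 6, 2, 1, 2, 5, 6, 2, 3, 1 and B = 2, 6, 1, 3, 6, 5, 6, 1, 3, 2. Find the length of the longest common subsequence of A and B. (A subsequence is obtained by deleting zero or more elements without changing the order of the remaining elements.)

Backtracking the LCS table gives one alignment: 6 (A2,B2) → 1 (A4,B3) → 5 (A6,B6) → 6 (A7,B7) → 2 (A8,B10).
So the longest common subsequence has length 5.

5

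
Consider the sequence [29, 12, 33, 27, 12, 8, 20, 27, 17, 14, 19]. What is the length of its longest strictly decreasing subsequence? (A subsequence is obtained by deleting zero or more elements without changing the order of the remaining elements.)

5

One longest decreasing subsequence is 29, 27, 20, 17, 14 (positions 1,4,7,9,10), of length 5; no longer one exists.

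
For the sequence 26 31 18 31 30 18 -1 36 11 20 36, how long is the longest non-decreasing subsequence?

Let dp[i] be the longest non-decreasing subsequence ending at position i. Then dp = [1, 2, 1, 3, 2, 2, 1, 4, 2, 3, 5].
The maximum is 5; one witness is 26, 31, 31, 36, 36 at positions 1,2,4,8,11.

5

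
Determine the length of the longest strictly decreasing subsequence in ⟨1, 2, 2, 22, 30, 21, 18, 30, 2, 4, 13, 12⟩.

One longest decreasing subsequence is 22, 21, 18, 13, 12 (positions 4,6,7,11,12), of length 5; no longer one exists.

5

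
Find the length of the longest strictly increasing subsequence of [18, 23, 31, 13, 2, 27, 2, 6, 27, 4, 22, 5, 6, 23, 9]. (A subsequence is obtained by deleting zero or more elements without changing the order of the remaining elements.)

5

One longest increasing subsequence is 2, 4, 5, 6, 23 (positions 5,10,12,13,14), of length 5; no longer one exists.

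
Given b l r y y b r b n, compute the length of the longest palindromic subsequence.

6

Using dp[i][j] = 2 + dp[i+1][j−1] if the ends match, else max(dp[i+1][j], dp[i][j−1]):
dp[1][9] = 6. A witness is bryyrb at positions 1,3,4,5,7,8.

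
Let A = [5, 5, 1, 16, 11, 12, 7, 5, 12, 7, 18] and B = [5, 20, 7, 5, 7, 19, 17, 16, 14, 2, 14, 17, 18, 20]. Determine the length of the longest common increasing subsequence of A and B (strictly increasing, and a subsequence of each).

For each value that appears in both, track the longest common increasing run ending there.
The best achievable length is 3; one witness is 5, 7, 18 (A-positions 1,7,11, B-positions 1,3,13).

3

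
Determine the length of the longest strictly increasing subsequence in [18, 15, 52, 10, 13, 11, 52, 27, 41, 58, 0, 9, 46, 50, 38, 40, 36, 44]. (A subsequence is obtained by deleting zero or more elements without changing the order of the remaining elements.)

Scanning left to right, the best length ending at each element is: 18→1, 15→1, 52→2, 10→1, 13→2, 11→2, 52→3, 27→3, 41→4, 58→5, 0→1, 9→2, 46→5, 50→6, 38→4, 40→5, 36→4, 44→6.
So the longest increasing subsequence has length 6, e.g. 10, 13, 27, 41, 46, 50.

6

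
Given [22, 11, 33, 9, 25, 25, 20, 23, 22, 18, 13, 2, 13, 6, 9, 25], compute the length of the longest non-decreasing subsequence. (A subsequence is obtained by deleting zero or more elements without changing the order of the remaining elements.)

Scanning left to right, the best length ending at each element is: 22→1, 11→1, 33→2, 9→1, 25→2, 25→3, 20→2, 23→3, 22→3, 18→2, 13→2, 2→1, 13→3, 6→2, 9→3, 25→4.
So the longest non-decreasing subsequence has length 4, e.g. 22, 25, 25, 25.

4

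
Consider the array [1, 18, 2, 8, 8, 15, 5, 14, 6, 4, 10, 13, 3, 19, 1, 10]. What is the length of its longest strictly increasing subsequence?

Let dp[i] be the longest increasing subsequence ending at position i. Then dp = [1, 2, 2, 3, 3, 4, 3, 4, 4, 3, 5, 6, 3, 7, 1, 5].
The maximum is 7; one witness is 1, 2, 5, 6, 10, 13, 19 at positions 1,3,7,9,11,12,14.

7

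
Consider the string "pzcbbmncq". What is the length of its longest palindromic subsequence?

4

One longest palindromic subsequence is cbbc (positions 3,4,5,8); it reads the same forward and backward, and the interval DP gives dp[1][9] = 4.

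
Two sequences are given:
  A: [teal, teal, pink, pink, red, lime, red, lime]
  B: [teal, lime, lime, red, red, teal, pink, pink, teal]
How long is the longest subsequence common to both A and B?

4

A longest common subsequence is teal, teal, pink, pink (length 4); the LCS DP confirms no longer common subsequence exists.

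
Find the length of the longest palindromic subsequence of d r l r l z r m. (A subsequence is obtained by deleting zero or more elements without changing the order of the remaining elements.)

Using dp[i][j] = 2 + dp[i+1][j−1] if the ends match, else max(dp[i+1][j], dp[i][j−1]):
dp[1][8] = 5. A witness is rlrlr at positions 2,3,4,5,7.

5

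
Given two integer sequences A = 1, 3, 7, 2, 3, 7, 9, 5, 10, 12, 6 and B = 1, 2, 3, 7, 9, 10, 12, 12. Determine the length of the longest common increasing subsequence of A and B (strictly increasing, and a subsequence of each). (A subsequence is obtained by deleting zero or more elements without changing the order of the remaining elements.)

For each value that appears in both, track the longest common increasing run ending there.
The best achievable length is 7; one witness is 1, 2, 3, 7, 9, 10, 12 (A-positions 1,4,5,6,7,9,10, B-positions 1,2,3,4,5,6,7).

7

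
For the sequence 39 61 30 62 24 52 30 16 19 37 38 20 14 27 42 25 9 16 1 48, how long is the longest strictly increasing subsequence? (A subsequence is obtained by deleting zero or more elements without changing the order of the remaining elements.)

6

Let dp[i] be the longest increasing subsequence ending at position i. Then dp = [1, 2, 1, 3, 1, 2, 2, 1, 2, 3, 4, 3, 1, 4, 5, 4, 1, 2, 1, 6].
The maximum is 6; one witness is 24, 30, 37, 38, 42, 48 at positions 5,7,10,11,15,20.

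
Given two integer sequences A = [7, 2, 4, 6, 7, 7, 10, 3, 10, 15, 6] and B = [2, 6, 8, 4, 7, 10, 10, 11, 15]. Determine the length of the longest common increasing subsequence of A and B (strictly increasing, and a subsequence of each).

5

For each value that appears in both, track the longest common increasing run ending there.
The best achievable length is 5; one witness is 2, 6, 7, 10, 15 (A-positions 2,4,5,7,10, B-positions 1,2,5,6,9).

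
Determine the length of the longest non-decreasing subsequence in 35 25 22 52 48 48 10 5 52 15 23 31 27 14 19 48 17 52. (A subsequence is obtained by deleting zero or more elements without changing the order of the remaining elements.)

One longest non-decreasing subsequence is 10, 15, 23, 31, 48, 52 (positions 7,10,11,12,16,18), of length 6; no longer one exists.

6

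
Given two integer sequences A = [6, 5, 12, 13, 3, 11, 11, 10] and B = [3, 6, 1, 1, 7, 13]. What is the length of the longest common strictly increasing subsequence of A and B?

A longest common strictly increasing subsequence is 6, 13 (length 2); it appears in order in both A and B, and no longer such subsequence exists.

2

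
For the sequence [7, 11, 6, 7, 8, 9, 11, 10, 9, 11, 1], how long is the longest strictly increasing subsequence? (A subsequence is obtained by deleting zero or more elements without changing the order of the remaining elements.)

6

Scanning left to right, the best length ending at each element is: 7→1, 11→2, 6→1, 7→2, 8→3, 9→4, 11→5, 10→5, 9→4, 11→6, 1→1.
So the longest increasing subsequence has length 6, e.g. 6, 7, 8, 9, 10, 11.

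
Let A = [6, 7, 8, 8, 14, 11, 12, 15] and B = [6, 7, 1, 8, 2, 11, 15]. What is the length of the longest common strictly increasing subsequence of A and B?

For each value that appears in both, track the longest common increasing run ending there.
The best achievable length is 5; one witness is 6, 7, 8, 11, 15 (A-positions 1,2,3,6,8, B-positions 1,2,4,6,7).

5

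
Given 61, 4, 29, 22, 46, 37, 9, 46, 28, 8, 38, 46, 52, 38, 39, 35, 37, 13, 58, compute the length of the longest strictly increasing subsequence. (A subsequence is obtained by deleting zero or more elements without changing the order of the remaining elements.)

One longest increasing subsequence is 4, 29, 37, 38, 46, 52, 58 (positions 2,3,6,11,12,13,19), of length 7; no longer one exists.

7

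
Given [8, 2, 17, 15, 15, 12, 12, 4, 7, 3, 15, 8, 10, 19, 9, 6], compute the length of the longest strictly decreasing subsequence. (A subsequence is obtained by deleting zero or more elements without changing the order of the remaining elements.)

Let dp[i] be the longest decreasing subsequence ending at position i. Then dp = [1, 2, 1, 2, 2, 3, 3, 4, 4, 5, 2, 4, 4, 1, 5, 6].
The maximum is 6; one witness is 17, 15, 12, 10, 9, 6 at positions 3,4,6,13,15,16.

6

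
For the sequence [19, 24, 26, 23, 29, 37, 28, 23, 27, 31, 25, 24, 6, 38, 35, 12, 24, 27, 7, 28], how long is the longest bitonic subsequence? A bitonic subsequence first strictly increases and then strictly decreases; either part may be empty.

11

Let inc[i] be the LIS ending at i and dec[i] the longest strictly decreasing subsequence starting at i. inc = [1, 2, 3, 2, 4, 5, 4, 2, 4, 5, 3, 3, 1, 6, 6, 2, 3, 4, 2, 5], dec = [3, 4, 5, 3, 7, 7, 6, 3, 5, 5, 4, 3, 1, 4, 3, 2, 2, 2, 1, 1].
max_i inc[i]+dec[i]−1 = 11, with one witness 19, 24, 26, 29, 37, 28, 27, 25, 24, 12, 7.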